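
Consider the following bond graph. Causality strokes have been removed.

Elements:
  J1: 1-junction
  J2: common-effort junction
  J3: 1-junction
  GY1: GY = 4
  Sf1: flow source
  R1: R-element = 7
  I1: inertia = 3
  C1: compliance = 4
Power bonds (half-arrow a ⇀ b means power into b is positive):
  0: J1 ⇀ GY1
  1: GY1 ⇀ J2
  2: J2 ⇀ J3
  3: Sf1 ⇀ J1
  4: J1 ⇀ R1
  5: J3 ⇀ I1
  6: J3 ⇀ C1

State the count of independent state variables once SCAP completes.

b3 stroke at Sf1  (Sf1 fixes flow; stroke at Sf1)
b0 stroke at J1  (common-f at J1 fixed by 3)
b4 stroke at J1  (common-f at J1 fixed by 3)
b1 stroke at J2  (GY1: gyrator matches bond 0)
b2 stroke at J3  (J2: bond 1 brought effort, rest push out)
b5 stroke at I1  (I1 integral (f out))
b6 stroke at J3  (J3 flow already set via bond 5)

2  (C1, I1 all integral)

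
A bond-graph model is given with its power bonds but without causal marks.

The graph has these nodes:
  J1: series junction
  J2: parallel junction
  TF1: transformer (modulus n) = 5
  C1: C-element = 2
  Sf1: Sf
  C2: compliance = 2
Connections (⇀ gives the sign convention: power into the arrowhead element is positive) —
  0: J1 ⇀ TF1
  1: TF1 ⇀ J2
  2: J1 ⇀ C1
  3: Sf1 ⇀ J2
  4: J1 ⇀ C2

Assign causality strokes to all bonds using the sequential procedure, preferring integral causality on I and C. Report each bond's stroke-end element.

β3 |Sf1  (Sf1 fixes flow; stroke at Sf1)
β1 |J2  (only one effort-in slot at J2)
β0 |TF1  (TF TF1: opposite of bond 1)
β2 |J1  (common-f at J1 fixed by 0)
β4 |J1  (J1 flow already set via bond 0)

#0 stroke→TF1
#1 stroke→J2
#2 stroke→J1
#3 stroke→Sf1
#4 stroke→J1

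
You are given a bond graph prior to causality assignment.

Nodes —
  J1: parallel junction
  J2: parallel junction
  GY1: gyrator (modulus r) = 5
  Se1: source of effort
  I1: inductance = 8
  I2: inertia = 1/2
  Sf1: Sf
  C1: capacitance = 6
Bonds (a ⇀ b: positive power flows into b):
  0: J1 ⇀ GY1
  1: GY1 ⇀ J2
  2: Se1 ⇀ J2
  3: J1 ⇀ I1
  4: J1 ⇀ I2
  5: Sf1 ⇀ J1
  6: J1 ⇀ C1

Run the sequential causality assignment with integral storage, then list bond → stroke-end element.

β0 →GY1
β1 →GY1
β2 →J2
β3 →I1
β4 →I2
β5 →Sf1
β6 →J1

bond 2 |J2  (Se1 fixes effort; stroke away)
bond 5 |Sf1  (Sf1 fixes flow; stroke at Sf1)
bond 1 |GY1  (0-jn J2 has e-setter on 2)
bond 0 |GY1  (GY GY1: same side as bond 1)
bond 3 |I1  (I1 integral (f out))
bond 4 |I2  (I2 outputs flow p/I2)
bond 6 |J1  (only one effort-in slot at J1)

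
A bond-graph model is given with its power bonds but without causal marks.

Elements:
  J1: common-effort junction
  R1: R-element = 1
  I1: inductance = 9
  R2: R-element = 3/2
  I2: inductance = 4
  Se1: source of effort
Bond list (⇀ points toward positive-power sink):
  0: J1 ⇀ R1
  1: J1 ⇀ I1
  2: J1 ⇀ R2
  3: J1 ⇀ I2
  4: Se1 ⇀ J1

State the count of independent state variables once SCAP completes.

2  (I1, I2 all integral)

β4 stroke at J1  (Se1 fixes effort; stroke away)
β0 stroke at R1  (J1 effort already set via bond 4)
β1 stroke at I1  (J1: bond 4 brought effort, rest push out)
β2 stroke at R2  (J1: bond 4 brought effort, rest push out)
β3 stroke at I2  (J1: bond 4 brought effort, rest push out)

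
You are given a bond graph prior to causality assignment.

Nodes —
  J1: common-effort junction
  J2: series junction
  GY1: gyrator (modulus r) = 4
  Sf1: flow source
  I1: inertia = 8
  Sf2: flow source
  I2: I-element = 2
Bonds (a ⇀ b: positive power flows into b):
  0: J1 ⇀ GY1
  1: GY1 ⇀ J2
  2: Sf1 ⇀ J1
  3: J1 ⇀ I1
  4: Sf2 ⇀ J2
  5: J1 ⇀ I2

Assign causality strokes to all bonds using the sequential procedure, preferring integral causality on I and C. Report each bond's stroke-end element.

β2 stroke at Sf1  (Sf1 (Sf) sets flow on bond)
β4 stroke at Sf2  (Sf2 (Sf) sets flow on bond)
β1 stroke at J2  (J2: bond 4 brought flow, rest push out)
β0 stroke at J1  (GY1 both-in/both-out from 1)
β3 stroke at I1  (common-e at J1 fixed by 0)
β5 stroke at I2  (J1 effort already set via bond 0)

β0 stroke→J1
β1 stroke→J2
β2 stroke→Sf1
β3 stroke→I1
β4 stroke→Sf2
β5 stroke→I2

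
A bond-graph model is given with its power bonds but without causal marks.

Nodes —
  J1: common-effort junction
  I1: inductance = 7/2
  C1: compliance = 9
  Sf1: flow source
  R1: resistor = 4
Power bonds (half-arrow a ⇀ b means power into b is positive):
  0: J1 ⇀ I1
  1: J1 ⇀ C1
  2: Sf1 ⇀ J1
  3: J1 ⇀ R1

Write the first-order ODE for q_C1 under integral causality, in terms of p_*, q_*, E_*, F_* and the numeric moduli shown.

#2 →Sf1  (Sf1 fixes flow; stroke at Sf1)
#0 →I1  (I1 integral (f out))
#1 →J1  (prefer integral on C1)
#3 →R1  (J1 effort already set via bond 1)

dq_C1/dt = F_Sf1 - 2*p_I1/7 - q_C1/36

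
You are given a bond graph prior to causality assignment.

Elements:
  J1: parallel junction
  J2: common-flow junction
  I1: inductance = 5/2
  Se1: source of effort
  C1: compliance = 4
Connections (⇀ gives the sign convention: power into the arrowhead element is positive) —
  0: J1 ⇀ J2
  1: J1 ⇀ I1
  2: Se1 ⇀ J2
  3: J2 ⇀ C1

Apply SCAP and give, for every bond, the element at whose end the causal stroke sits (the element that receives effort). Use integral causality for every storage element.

#2 stroke→J2  (Se1: effort source, stroke at far end)
#1 stroke→I1  (I1 integral (f out))
#0 stroke→J1  (J1: last free bond brings effort in)
#3 stroke→J2  (1-jn J2 has f-setter on 0)

b0 stroke at J1
b1 stroke at I1
b2 stroke at J2
b3 stroke at J2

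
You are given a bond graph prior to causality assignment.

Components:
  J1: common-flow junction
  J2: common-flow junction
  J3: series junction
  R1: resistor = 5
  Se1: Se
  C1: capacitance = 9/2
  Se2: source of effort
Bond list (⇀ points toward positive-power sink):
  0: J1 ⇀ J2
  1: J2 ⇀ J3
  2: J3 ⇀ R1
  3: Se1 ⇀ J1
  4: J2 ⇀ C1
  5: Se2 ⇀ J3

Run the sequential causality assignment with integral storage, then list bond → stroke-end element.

b3 stroke→J1  (source Se1 imposes e)
b5 stroke→J3  (source Se2 imposes e)
b0 stroke→J2  (closing 1-jn rule on J1)
b4 stroke→J2  (C1 outputs effort q/C1)
b1 stroke→J3  (J2 needs exactly one f-in)
b2 stroke→R1  (J3 needs exactly one f-in)

bond 0 →J2
bond 1 →J3
bond 2 →R1
bond 3 →J1
bond 4 →J2
bond 5 →J3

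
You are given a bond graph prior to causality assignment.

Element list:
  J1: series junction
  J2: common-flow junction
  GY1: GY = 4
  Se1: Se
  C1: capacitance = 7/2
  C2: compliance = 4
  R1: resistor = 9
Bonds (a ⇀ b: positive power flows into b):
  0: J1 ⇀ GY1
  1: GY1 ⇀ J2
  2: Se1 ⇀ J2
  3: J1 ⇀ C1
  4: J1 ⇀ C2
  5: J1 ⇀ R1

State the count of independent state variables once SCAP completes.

#2 →J2  (source Se1 imposes e)
#1 →GY1  (only one flow-in slot at J2)
#0 →GY1  (GY1: gyrator matches bond 1)
#3 →J1  (J1 flow already set via bond 0)
#4 →J1  (J1: bond 0 brought flow, rest push out)
#5 →J1  (common-f at J1 fixed by 0)

2  (C1, C2 all integral)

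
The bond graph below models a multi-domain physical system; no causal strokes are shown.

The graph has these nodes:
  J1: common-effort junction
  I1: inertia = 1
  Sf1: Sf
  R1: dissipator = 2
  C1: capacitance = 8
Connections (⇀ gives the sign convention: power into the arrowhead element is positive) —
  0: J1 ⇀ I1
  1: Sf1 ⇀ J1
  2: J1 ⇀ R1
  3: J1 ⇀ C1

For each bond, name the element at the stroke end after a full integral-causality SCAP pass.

β0 stroke at I1
β1 stroke at Sf1
β2 stroke at R1
β3 stroke at J1

#1 stroke at Sf1  (Sf1 (Sf) sets flow on bond)
#0 stroke at I1  (I1: I, integral causality)
#3 stroke at J1  (C1 integral (e out))
#2 stroke at R1  (common-e at J1 fixed by 3)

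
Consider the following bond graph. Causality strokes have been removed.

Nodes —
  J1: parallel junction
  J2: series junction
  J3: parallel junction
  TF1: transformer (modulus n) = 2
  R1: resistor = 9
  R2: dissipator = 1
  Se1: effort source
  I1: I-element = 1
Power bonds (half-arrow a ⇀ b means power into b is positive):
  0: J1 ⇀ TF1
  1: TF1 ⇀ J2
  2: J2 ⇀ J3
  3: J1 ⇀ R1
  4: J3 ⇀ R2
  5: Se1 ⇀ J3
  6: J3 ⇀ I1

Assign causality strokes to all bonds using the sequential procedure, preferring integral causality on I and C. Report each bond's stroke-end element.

β5 stroke→J3  (Se1: effort source, stroke at far end)
β2 stroke→J2  (0-jn J3 has e-setter on 5)
β4 stroke→R2  (J3 effort already set via bond 5)
β6 stroke→I1  (J3 effort already set via bond 5)
β1 stroke→TF1  (only one flow-in slot at J2)
β0 stroke→J1  (through TF1, causality passes straight; one stroke at TF1)
β3 stroke→R1  (0-jn J1 has e-setter on 0)

β0 stroke→J1
β1 stroke→TF1
β2 stroke→J2
β3 stroke→R1
β4 stroke→R2
β5 stroke→J3
β6 stroke→I1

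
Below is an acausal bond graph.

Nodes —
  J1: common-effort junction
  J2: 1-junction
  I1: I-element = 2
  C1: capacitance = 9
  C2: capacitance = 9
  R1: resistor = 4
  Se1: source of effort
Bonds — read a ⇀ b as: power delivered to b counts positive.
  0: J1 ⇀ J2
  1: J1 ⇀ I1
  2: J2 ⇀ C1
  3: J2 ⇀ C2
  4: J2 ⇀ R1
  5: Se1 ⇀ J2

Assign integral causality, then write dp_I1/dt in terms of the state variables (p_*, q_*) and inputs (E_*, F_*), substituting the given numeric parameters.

β5 |J2  (Se1: effort source, stroke at far end)
β1 |I1  (I1: I, integral causality)
β0 |J1  (J1 needs exactly one e-in)
β2 |J2  (J2: bond 0 brought flow, rest push out)
β3 |J2  (J2 flow already set via bond 0)
β4 |J2  (common-f at J2 fixed by 0)

dp_I1/dt = -E_Se1 - 2*p_I1 + q_C1/9 + q_C2/9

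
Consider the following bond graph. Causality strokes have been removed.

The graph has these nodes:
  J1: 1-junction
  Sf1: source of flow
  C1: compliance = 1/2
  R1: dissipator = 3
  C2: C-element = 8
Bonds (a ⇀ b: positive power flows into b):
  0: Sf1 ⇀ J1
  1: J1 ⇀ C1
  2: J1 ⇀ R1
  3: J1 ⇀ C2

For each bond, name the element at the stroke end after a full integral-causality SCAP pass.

bond 0 stroke→Sf1
bond 1 stroke→J1
bond 2 stroke→J1
bond 3 stroke→J1

bond 0 stroke at Sf1  (Sf1: flow source, stroke at near end)
bond 1 stroke at J1  (common-f at J1 fixed by 0)
bond 2 stroke at J1  (J1: bond 0 brought flow, rest push out)
bond 3 stroke at J1  (common-f at J1 fixed by 0)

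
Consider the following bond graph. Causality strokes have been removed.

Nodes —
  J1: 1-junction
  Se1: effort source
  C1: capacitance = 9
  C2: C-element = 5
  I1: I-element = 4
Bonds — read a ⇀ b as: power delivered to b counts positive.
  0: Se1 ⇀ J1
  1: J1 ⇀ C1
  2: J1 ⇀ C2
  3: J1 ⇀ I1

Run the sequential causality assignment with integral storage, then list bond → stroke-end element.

#0 stroke→J1
#1 stroke→J1
#2 stroke→J1
#3 stroke→I1

β0 →J1  (source Se1 imposes e)
β1 →J1  (C1 integral (e out))
β2 →J1  (C2 integral (e out))
β3 →I1  (only one flow-in slot at J1)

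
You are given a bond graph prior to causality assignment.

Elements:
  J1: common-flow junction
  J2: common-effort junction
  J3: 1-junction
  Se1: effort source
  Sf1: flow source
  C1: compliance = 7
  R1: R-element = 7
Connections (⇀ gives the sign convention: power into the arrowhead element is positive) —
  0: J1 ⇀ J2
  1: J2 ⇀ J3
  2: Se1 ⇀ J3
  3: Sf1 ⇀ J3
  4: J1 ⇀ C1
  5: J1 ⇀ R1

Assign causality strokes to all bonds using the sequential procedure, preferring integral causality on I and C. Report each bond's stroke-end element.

β2 →J3  (Se1 fixes effort; stroke away)
β3 →Sf1  (source Sf1 imposes f)
β1 →J3  (J3 flow already set via bond 3)
β0 →J2  (only one effort-in slot at J2)
β4 →J1  (J1: bond 0 brought flow, rest push out)
β5 →J1  (1-jn J1 has f-setter on 0)

bond 0 →J2
bond 1 →J3
bond 2 →J3
bond 3 →Sf1
bond 4 →J1
bond 5 →J1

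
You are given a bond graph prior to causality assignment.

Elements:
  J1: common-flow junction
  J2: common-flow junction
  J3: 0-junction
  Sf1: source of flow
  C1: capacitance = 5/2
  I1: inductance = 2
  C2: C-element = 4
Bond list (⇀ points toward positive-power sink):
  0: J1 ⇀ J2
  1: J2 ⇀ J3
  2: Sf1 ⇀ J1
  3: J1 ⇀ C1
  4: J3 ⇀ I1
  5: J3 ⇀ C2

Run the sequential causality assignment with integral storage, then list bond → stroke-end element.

β2 stroke at Sf1  (Sf1 fixes flow; stroke at Sf1)
β0 stroke at J1  (J1 flow already set via bond 2)
β3 stroke at J1  (J1: bond 2 brought flow, rest push out)
β1 stroke at J2  (J2: bond 0 brought flow, rest push out)
β4 stroke at I1  (I1 outputs flow p/I1)
β5 stroke at J3  (J3: last free bond brings effort in)

bond 0 stroke at J1
bond 1 stroke at J2
bond 2 stroke at Sf1
bond 3 stroke at J1
bond 4 stroke at I1
bond 5 stroke at J3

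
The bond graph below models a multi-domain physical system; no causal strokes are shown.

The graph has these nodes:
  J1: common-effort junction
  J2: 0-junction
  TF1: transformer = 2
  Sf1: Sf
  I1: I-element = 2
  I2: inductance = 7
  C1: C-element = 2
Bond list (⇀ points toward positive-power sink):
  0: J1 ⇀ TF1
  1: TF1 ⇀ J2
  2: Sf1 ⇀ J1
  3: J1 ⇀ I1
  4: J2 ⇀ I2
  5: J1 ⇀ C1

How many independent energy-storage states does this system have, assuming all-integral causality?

#2 →Sf1  (Sf1 fixes flow; stroke at Sf1)
#3 →I1  (I1: I, integral causality)
#4 →I2  (I2 outputs flow p/I2)
#1 →J2  (only one effort-in slot at J2)
#0 →TF1  (through TF1, causality passes straight; one stroke at TF1)
#5 →J1  (J1 needs exactly one e-in)

3  (C1, I1, I2 all integral)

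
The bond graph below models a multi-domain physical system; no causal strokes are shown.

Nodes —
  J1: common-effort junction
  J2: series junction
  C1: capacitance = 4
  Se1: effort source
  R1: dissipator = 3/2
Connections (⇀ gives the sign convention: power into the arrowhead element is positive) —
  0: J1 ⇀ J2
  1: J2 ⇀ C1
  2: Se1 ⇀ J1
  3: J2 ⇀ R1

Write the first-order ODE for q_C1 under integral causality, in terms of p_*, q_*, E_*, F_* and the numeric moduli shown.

dq_C1/dt = 2*E_Se1/3 - q_C1/6

β2 →J1  (source Se1 imposes e)
β0 →J2  (J1 effort already set via bond 2)
β1 →J2  (C1 outputs effort q/C1)
β3 →R1  (only one flow-in slot at J2)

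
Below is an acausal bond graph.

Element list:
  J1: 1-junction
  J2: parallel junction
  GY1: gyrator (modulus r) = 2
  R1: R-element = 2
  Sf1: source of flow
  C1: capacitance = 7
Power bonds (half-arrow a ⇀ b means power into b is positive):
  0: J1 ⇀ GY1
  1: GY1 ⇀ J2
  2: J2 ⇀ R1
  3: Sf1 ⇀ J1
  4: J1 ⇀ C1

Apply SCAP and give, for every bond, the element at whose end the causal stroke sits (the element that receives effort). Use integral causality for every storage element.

#3 →Sf1  (Sf1 (Sf) sets flow on bond)
#0 →J1  (J1: bond 3 brought flow, rest push out)
#4 →J1  (J1 flow already set via bond 3)
#1 →J2  (GY1: gyrator matches bond 0)
#2 →R1  (J2: bond 1 brought effort, rest push out)

bond 0 stroke→J1
bond 1 stroke→J2
bond 2 stroke→R1
bond 3 stroke→Sf1
bond 4 stroke→J1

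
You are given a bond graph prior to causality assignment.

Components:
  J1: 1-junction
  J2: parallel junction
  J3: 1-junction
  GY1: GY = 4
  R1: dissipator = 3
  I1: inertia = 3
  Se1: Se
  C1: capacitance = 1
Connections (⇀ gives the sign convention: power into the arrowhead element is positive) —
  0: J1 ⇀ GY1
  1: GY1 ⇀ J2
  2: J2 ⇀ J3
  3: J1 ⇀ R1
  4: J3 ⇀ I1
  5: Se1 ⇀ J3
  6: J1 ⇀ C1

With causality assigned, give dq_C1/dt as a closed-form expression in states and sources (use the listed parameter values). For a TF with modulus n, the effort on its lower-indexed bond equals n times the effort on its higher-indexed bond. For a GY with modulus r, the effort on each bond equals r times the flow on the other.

b5 stroke at J3  (source Se1 imposes e)
b4 stroke at I1  (I1 outputs flow p/I1)
b2 stroke at J3  (common-f at J3 fixed by 4)
b1 stroke at J2  (only one effort-in slot at J2)
b0 stroke at J1  (GY1 both-in/both-out from 1)
b6 stroke at J1  (C1 outputs effort q/C1)
b3 stroke at R1  (J1 needs exactly one f-in)

dq_C1/dt = -4*p_I1/9 - q_C1/3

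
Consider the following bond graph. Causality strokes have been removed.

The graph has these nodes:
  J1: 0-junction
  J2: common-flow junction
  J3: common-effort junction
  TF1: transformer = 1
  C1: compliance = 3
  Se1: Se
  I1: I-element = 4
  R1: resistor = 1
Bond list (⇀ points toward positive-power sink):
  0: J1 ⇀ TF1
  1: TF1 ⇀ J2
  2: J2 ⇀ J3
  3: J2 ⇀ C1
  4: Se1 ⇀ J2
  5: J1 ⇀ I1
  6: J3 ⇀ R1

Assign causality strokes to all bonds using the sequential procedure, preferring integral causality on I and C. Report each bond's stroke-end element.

β4 stroke→J2  (Se1 (Se) sets effort on bond)
β3 stroke→J2  (prefer integral on C1)
β5 stroke→I1  (I1: I, integral causality)
β0 stroke→J1  (J1: last free bond brings effort in)
β1 stroke→TF1  (through TF1, causality passes straight; one stroke at TF1)
β2 stroke→J2  (J2 flow already set via bond 1)
β6 stroke→J3  (only one effort-in slot at J3)

b0 |J1
b1 |TF1
b2 |J2
b3 |J2
b4 |J2
b5 |I1
b6 |J3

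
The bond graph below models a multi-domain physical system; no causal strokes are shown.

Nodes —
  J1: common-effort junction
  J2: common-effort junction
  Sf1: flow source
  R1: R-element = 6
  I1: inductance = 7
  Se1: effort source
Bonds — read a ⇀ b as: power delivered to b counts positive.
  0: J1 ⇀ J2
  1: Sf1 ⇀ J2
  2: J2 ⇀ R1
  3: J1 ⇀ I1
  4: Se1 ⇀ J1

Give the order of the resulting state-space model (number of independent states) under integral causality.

1  (I1 all integral)

β1 →Sf1  (Sf1 (Sf) sets flow on bond)
β4 →J1  (Se1 fixes effort; stroke away)
β0 →J2  (J1 effort already set via bond 4)
β3 →I1  (J1 effort already set via bond 4)
β2 →R1  (J2: bond 0 brought effort, rest push out)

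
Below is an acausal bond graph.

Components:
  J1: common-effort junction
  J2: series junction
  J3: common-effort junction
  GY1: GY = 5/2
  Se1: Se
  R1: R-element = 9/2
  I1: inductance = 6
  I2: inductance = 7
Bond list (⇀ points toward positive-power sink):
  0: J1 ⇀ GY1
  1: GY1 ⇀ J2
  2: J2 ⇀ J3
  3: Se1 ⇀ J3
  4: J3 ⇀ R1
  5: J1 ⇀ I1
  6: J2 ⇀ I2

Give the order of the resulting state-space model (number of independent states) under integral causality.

β3 stroke at J3  (Se1: effort source, stroke at far end)
β2 stroke at J2  (J3: bond 3 brought effort, rest push out)
β4 stroke at R1  (J3 effort already set via bond 3)
β5 stroke at I1  (I1: I, integral causality)
β0 stroke at J1  (only one effort-in slot at J1)
β1 stroke at J2  (GY GY1: same side as bond 0)
β6 stroke at I2  (J2 needs exactly one f-in)

2  (I1, I2 all integral)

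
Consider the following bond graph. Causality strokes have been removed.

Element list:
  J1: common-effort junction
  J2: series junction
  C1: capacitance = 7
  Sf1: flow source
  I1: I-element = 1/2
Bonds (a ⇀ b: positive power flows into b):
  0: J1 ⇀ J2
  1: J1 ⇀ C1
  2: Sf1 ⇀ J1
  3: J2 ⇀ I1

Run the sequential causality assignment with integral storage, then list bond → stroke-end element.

bond 2 stroke→Sf1  (source Sf1 imposes f)
bond 1 stroke→J1  (C1 integral (e out))
bond 0 stroke→J2  (0-jn J1 has e-setter on 1)
bond 3 stroke→I1  (only one flow-in slot at J2)

#0 |J2
#1 |J1
#2 |Sf1
#3 |I1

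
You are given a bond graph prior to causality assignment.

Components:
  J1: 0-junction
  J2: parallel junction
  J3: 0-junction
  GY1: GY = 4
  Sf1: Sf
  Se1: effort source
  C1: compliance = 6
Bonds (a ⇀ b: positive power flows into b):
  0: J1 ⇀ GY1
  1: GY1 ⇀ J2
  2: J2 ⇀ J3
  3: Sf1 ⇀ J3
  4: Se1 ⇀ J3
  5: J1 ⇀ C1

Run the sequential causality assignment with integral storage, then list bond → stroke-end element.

bond 0 stroke at GY1
bond 1 stroke at GY1
bond 2 stroke at J2
bond 3 stroke at Sf1
bond 4 stroke at J3
bond 5 stroke at J1

β3 stroke→Sf1  (Sf1 (Sf) sets flow on bond)
β4 stroke→J3  (source Se1 imposes e)
β2 stroke→J2  (J3: bond 4 brought effort, rest push out)
β1 stroke→GY1  (J2 effort already set via bond 2)
β0 stroke→GY1  (GY1: gyrator matches bond 1)
β5 stroke→J1  (J1: last free bond brings effort in)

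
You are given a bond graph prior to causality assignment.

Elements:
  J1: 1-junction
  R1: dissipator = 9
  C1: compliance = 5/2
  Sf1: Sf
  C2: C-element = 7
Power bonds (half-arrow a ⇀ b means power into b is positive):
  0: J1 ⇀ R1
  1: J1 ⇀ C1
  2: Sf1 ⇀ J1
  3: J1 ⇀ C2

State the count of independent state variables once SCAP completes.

2  (C1, C2 all integral)

#2 stroke at Sf1  (Sf1: flow source, stroke at near end)
#0 stroke at J1  (1-jn J1 has f-setter on 2)
#1 stroke at J1  (J1 flow already set via bond 2)
#3 stroke at J1  (J1 flow already set via bond 2)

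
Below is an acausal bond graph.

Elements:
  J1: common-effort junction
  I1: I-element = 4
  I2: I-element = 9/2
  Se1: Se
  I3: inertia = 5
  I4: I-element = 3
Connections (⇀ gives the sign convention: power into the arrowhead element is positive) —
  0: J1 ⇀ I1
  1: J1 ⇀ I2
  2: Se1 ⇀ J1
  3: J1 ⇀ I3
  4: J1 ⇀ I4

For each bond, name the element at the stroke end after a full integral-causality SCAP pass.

#2 |J1  (source Se1 imposes e)
#0 |I1  (0-jn J1 has e-setter on 2)
#1 |I2  (common-e at J1 fixed by 2)
#3 |I3  (common-e at J1 fixed by 2)
#4 |I4  (J1 effort already set via bond 2)

b0 →I1
b1 →I2
b2 →J1
b3 →I3
b4 →I4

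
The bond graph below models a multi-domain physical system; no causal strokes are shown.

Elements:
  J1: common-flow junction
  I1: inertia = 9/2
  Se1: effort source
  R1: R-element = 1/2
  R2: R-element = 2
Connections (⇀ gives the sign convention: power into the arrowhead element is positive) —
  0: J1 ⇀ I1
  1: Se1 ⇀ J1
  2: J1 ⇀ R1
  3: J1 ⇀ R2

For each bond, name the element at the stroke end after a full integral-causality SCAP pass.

#0 →I1
#1 →J1
#2 →J1
#3 →J1

#1 |J1  (Se1 (Se) sets effort on bond)
#0 |I1  (I1: I, integral causality)
#2 |J1  (common-f at J1 fixed by 0)
#3 |J1  (J1: bond 0 brought flow, rest push out)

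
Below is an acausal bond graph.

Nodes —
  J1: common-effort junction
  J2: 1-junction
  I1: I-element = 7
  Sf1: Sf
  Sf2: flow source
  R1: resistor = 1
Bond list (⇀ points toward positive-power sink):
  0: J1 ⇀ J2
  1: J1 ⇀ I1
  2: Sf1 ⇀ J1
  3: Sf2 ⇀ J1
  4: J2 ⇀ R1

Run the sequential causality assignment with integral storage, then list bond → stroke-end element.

bond 0 stroke→J1
bond 1 stroke→I1
bond 2 stroke→Sf1
bond 3 stroke→Sf2
bond 4 stroke→J2

β2 stroke→Sf1  (Sf1: flow source, stroke at near end)
β3 stroke→Sf2  (source Sf2 imposes f)
β1 stroke→I1  (prefer integral on I1)
β0 stroke→J1  (only one effort-in slot at J1)
β4 stroke→J2  (J2: bond 0 brought flow, rest push out)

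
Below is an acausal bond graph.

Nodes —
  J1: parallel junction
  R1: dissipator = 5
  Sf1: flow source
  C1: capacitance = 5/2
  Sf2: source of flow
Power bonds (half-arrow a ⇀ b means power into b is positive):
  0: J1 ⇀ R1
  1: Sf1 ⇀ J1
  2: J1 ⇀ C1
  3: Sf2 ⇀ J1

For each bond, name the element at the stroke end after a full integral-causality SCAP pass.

bond 0 →R1
bond 1 →Sf1
bond 2 →J1
bond 3 →Sf2

β1 stroke at Sf1  (Sf1 (Sf) sets flow on bond)
β3 stroke at Sf2  (Sf2 (Sf) sets flow on bond)
β2 stroke at J1  (prefer integral on C1)
β0 stroke at R1  (J1 effort already set via bond 2)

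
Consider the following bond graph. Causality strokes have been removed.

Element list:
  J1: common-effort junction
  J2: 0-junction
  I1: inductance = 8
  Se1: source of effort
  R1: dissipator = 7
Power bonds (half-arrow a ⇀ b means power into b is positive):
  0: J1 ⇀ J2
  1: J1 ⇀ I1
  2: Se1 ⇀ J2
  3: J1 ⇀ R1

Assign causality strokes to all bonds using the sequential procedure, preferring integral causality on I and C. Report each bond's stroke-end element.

β2 stroke at J2  (source Se1 imposes e)
β0 stroke at J1  (J2 effort already set via bond 2)
β1 stroke at I1  (J1: bond 0 brought effort, rest push out)
β3 stroke at R1  (J1 effort already set via bond 0)

β0 →J1
β1 →I1
β2 →J2
β3 →R1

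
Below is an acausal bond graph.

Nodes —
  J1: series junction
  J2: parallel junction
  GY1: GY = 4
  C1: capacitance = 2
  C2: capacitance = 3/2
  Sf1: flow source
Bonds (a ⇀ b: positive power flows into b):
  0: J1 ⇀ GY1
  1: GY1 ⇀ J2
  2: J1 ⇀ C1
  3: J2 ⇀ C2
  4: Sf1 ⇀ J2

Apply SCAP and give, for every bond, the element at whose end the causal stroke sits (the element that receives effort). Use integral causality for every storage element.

b0 |GY1
b1 |GY1
b2 |J1
b3 |J2
b4 |Sf1

bond 4 |Sf1  (Sf1: flow source, stroke at near end)
bond 2 |J1  (C1 integral (e out))
bond 0 |GY1  (only one flow-in slot at J1)
bond 1 |GY1  (GY1 both-in/both-out from 0)
bond 3 |J2  (J2 needs exactly one e-in)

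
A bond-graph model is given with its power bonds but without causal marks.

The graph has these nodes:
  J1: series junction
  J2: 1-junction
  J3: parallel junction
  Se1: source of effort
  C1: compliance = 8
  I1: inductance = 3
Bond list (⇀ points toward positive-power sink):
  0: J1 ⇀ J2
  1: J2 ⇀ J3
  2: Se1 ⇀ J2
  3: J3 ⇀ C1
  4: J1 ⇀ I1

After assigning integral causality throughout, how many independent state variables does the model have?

2  (C1, I1 all integral)

#2 stroke at J2  (Se1 fixes effort; stroke away)
#3 stroke at J3  (C1 integral (e out))
#1 stroke at J2  (J3 effort already set via bond 3)
#0 stroke at J1  (J2 needs exactly one f-in)
#4 stroke at I1  (J1: last free bond brings flow in)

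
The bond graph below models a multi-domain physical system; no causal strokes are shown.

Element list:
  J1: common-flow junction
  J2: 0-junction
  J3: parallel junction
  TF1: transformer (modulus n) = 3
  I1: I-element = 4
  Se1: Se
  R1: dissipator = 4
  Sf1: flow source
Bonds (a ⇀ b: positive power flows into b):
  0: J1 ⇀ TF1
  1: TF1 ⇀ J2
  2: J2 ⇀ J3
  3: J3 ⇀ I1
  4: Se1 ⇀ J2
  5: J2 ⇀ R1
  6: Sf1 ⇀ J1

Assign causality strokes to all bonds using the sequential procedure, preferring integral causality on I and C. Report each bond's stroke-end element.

bond 4 →J2  (Se1: effort source, stroke at far end)
bond 6 →Sf1  (source Sf1 imposes f)
bond 0 →J1  (J1: bond 6 brought flow, rest push out)
bond 1 →TF1  (0-jn J2 has e-setter on 4)
bond 2 →J3  (J2: bond 4 brought effort, rest push out)
bond 5 →R1  (J2: bond 4 brought effort, rest push out)
bond 3 →I1  (J3 effort already set via bond 2)

b0 →J1
b1 →TF1
b2 →J3
b3 →I1
b4 →J2
b5 →R1
b6 →Sf1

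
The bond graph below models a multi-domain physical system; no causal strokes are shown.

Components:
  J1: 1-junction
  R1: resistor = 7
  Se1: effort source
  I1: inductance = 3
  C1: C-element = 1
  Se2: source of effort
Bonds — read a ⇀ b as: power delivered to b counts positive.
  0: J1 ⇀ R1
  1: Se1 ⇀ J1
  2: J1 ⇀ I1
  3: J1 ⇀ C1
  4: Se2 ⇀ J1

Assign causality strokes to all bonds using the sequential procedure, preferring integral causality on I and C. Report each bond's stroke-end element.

b1 stroke at J1  (Se1: effort source, stroke at far end)
b4 stroke at J1  (Se2 (Se) sets effort on bond)
b2 stroke at I1  (I1: I, integral causality)
b0 stroke at J1  (J1 flow already set via bond 2)
b3 stroke at J1  (1-jn J1 has f-setter on 2)

#0 →J1
#1 →J1
#2 →I1
#3 →J1
#4 →J1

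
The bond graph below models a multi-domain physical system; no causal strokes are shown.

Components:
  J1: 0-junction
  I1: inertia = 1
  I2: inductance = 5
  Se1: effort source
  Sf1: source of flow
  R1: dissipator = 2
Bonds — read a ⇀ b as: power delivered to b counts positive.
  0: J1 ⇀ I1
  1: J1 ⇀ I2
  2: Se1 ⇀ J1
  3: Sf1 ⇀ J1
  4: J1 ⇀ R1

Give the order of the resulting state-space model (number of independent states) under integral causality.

2  (I1, I2 all integral)

b2 stroke→J1  (Se1 (Se) sets effort on bond)
b3 stroke→Sf1  (Sf1 fixes flow; stroke at Sf1)
b0 stroke→I1  (0-jn J1 has e-setter on 2)
b1 stroke→I2  (common-e at J1 fixed by 2)
b4 stroke→R1  (J1 effort already set via bond 2)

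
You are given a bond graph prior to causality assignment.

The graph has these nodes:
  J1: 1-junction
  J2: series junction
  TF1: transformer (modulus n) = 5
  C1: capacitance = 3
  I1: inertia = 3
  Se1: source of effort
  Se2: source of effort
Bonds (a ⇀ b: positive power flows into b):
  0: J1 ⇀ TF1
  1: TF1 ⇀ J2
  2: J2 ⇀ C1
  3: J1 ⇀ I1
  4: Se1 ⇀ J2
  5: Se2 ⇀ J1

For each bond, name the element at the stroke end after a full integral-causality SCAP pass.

bond 0 |J1
bond 1 |TF1
bond 2 |J2
bond 3 |I1
bond 4 |J2
bond 5 |J1

#4 |J2  (Se1 fixes effort; stroke away)
#5 |J1  (Se2: effort source, stroke at far end)
#2 |J2  (C1: C, integral causality)
#1 |TF1  (only one flow-in slot at J2)
#0 |J1  (through TF1, causality passes straight; one stroke at TF1)
#3 |I1  (J1 needs exactly one f-in)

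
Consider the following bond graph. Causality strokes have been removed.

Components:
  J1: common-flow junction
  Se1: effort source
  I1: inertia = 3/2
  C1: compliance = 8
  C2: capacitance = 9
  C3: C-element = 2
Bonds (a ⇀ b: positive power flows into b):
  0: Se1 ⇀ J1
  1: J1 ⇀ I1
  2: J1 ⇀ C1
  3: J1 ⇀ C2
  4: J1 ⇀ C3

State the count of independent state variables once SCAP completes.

β0 |J1  (Se1 fixes effort; stroke away)
β1 |I1  (I1 integral (f out))
β2 |J1  (common-f at J1 fixed by 1)
β3 |J1  (J1 flow already set via bond 1)
β4 |J1  (1-jn J1 has f-setter on 1)

4  (C1, C2, C3, I1 all integral)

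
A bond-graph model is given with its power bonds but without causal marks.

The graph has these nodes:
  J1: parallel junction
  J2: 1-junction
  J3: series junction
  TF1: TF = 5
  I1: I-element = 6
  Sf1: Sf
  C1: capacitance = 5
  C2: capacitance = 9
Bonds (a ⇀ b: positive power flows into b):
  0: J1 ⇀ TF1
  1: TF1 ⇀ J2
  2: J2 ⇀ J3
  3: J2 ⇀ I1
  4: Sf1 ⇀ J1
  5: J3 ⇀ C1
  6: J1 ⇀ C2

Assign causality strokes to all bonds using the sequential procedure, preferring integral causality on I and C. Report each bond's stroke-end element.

b4 →Sf1  (source Sf1 imposes f)
b3 →I1  (I1 integral (f out))
b1 →J2  (J2 flow already set via bond 3)
b2 →J2  (common-f at J2 fixed by 3)
b5 →J3  (J3: bond 2 brought flow, rest push out)
b0 →TF1  (TF TF1: opposite of bond 1)
b6 →J1  (closing 0-jn rule on J1)

bond 0 →TF1
bond 1 →J2
bond 2 →J2
bond 3 →I1
bond 4 →Sf1
bond 5 →J3
bond 6 →J1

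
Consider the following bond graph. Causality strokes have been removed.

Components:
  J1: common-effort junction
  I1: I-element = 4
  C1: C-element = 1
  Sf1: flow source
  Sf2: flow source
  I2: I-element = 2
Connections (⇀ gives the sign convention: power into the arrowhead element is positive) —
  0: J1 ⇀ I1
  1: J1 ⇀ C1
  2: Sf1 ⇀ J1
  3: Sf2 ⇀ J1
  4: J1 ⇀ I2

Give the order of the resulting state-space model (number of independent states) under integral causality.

β2 stroke at Sf1  (Sf1 (Sf) sets flow on bond)
β3 stroke at Sf2  (Sf2 (Sf) sets flow on bond)
β0 stroke at I1  (I1 integral (f out))
β1 stroke at J1  (C1 outputs effort q/C1)
β4 stroke at I2  (0-jn J1 has e-setter on 1)

3  (C1, I1, I2 all integral)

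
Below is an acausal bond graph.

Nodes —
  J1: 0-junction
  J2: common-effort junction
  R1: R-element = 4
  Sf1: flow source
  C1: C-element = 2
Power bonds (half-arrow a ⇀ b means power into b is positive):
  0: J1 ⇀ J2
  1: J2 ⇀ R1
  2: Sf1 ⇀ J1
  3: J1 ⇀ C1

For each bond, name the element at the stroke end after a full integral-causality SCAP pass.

#0 →J2
#1 →R1
#2 →Sf1
#3 →J1

#2 →Sf1  (source Sf1 imposes f)
#3 →J1  (C1 outputs effort q/C1)
#0 →J2  (0-jn J1 has e-setter on 3)
#1 →R1  (0-jn J2 has e-setter on 0)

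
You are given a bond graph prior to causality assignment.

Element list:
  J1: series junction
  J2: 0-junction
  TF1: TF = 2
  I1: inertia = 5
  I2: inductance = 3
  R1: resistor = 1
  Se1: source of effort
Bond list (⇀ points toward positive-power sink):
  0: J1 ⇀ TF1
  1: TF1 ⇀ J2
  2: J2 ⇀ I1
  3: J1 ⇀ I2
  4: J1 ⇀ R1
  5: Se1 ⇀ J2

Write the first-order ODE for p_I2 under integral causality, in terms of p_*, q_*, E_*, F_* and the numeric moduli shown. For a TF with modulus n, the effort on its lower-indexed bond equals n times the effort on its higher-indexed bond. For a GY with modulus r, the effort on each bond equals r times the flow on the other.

dp_I2/dt = -2*E_Se1 - p_I2/3

bond 5 →J2  (source Se1 imposes e)
bond 1 →TF1  (common-e at J2 fixed by 5)
bond 2 →I1  (J2: bond 5 brought effort, rest push out)
bond 0 →J1  (through TF1, causality passes straight; one stroke at TF1)
bond 3 →I2  (prefer integral on I2)
bond 4 →J1  (common-f at J1 fixed by 3)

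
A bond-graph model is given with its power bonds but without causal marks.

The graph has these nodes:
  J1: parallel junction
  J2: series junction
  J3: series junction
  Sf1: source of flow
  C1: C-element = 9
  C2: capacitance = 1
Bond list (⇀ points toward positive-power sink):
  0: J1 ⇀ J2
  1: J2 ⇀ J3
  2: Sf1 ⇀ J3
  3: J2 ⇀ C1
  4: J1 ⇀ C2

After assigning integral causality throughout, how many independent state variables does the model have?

β2 |Sf1  (Sf1 fixes flow; stroke at Sf1)
β1 |J3  (1-jn J3 has f-setter on 2)
β0 |J2  (J2: bond 1 brought flow, rest push out)
β3 |J2  (1-jn J2 has f-setter on 1)
β4 |J1  (J1 needs exactly one e-in)

2  (C1, C2 all integral)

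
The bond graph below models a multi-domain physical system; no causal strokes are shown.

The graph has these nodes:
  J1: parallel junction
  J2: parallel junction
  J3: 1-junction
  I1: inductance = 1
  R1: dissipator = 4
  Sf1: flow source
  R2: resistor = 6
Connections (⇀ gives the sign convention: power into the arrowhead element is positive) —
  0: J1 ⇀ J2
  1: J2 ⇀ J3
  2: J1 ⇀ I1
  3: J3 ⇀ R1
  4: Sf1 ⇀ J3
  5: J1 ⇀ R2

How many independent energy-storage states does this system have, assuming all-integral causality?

1  (I1 all integral)

b4 stroke at Sf1  (Sf1: flow source, stroke at near end)
b1 stroke at J3  (common-f at J3 fixed by 4)
b3 stroke at J3  (J3 flow already set via bond 4)
b0 stroke at J2  (only one effort-in slot at J2)
b2 stroke at I1  (I1 outputs flow p/I1)
b5 stroke at J1  (closing 0-jn rule on J1)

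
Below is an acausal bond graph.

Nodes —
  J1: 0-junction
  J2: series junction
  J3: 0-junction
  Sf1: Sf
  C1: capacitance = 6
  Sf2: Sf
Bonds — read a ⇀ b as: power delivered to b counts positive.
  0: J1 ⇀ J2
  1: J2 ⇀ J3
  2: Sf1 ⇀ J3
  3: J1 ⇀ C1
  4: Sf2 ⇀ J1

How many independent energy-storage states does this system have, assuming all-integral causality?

1  (C1 all integral)

β2 stroke at Sf1  (Sf1 (Sf) sets flow on bond)
β4 stroke at Sf2  (Sf2 fixes flow; stroke at Sf2)
β1 stroke at J3  (only one effort-in slot at J3)
β0 stroke at J2  (common-f at J2 fixed by 1)
β3 stroke at J1  (J1 needs exactly one e-in)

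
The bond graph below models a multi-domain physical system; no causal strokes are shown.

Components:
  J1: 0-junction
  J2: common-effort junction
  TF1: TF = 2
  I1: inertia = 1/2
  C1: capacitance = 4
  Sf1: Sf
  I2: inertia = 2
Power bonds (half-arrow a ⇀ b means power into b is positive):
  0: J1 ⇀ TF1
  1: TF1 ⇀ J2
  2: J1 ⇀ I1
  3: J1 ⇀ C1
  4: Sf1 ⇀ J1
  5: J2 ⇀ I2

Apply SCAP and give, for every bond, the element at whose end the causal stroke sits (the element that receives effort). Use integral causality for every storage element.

#4 stroke at Sf1  (Sf1 (Sf) sets flow on bond)
#2 stroke at I1  (prefer integral on I1)
#3 stroke at J1  (C1: C, integral causality)
#0 stroke at TF1  (0-jn J1 has e-setter on 3)
#1 stroke at J2  (TF1 one-in-one-out from 0)
#5 stroke at I2  (0-jn J2 has e-setter on 1)

bond 0 |TF1
bond 1 |J2
bond 2 |I1
bond 3 |J1
bond 4 |Sf1
bond 5 |I2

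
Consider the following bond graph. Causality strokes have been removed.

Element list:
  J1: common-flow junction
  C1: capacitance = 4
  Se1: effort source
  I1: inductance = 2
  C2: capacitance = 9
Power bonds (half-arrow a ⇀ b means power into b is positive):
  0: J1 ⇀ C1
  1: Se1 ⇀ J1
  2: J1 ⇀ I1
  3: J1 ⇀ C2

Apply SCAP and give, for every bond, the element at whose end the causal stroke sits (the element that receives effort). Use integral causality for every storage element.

β1 →J1  (source Se1 imposes e)
β0 →J1  (C1 integral (e out))
β2 →I1  (I1: I, integral causality)
β3 →J1  (common-f at J1 fixed by 2)

β0 →J1
β1 →J1
β2 →I1
β3 →J1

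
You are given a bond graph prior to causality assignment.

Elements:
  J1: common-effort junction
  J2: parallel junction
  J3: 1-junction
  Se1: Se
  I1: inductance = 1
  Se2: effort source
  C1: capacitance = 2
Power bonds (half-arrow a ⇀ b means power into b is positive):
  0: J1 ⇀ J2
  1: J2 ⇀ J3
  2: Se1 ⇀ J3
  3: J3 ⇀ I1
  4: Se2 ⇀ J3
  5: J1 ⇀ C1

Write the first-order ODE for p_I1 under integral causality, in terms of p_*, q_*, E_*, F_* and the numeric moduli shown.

dp_I1/dt = E_Se1 + E_Se2 + q_C1/2

β2 |J3  (Se1 fixes effort; stroke away)
β4 |J3  (Se2 (Se) sets effort on bond)
β3 |I1  (I1 outputs flow p/I1)
β1 |J3  (1-jn J3 has f-setter on 3)
β0 |J2  (closing 0-jn rule on J2)
β5 |J1  (only one effort-in slot at J1)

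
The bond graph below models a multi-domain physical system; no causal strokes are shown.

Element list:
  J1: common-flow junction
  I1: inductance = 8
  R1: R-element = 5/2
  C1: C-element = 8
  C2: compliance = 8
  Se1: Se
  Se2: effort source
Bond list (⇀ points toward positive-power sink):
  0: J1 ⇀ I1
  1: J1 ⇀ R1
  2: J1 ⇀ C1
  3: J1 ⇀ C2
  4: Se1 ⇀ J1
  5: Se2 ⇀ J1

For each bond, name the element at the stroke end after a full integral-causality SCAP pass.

b0 →I1
b1 →J1
b2 →J1
b3 →J1
b4 →J1
b5 →J1

bond 4 stroke→J1  (Se1: effort source, stroke at far end)
bond 5 stroke→J1  (Se2: effort source, stroke at far end)
bond 0 stroke→I1  (I1 integral (f out))
bond 1 stroke→J1  (J1: bond 0 brought flow, rest push out)
bond 2 stroke→J1  (J1 flow already set via bond 0)
bond 3 stroke→J1  (J1: bond 0 brought flow, rest push out)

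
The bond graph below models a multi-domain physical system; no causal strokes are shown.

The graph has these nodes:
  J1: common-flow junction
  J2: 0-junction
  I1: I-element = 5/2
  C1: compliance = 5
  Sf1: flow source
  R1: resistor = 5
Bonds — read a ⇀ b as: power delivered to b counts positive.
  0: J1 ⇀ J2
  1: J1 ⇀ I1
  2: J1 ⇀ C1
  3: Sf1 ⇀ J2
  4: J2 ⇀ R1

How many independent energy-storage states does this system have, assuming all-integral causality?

2  (C1, I1 all integral)

bond 3 stroke at Sf1  (Sf1: flow source, stroke at near end)
bond 1 stroke at I1  (I1 outputs flow p/I1)
bond 0 stroke at J1  (J1: bond 1 brought flow, rest push out)
bond 2 stroke at J1  (common-f at J1 fixed by 1)
bond 4 stroke at J2  (J2 needs exactly one e-in)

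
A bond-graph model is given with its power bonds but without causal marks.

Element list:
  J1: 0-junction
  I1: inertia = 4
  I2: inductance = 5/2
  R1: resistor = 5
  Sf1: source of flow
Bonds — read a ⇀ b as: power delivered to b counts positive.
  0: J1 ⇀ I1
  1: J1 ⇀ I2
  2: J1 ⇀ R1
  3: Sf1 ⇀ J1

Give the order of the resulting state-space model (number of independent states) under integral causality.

β3 →Sf1  (Sf1 fixes flow; stroke at Sf1)
β0 →I1  (I1 outputs flow p/I1)
β1 →I2  (I2: I, integral causality)
β2 →J1  (only one effort-in slot at J1)

2  (I1, I2 all integral)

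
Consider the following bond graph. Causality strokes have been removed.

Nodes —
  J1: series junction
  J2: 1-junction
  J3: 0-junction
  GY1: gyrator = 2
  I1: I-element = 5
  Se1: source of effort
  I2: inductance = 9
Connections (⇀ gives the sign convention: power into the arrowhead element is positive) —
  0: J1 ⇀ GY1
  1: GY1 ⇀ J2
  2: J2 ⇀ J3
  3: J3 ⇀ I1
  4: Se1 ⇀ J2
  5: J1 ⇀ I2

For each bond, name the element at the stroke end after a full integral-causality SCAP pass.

b4 stroke at J2  (Se1 fixes effort; stroke away)
b3 stroke at I1  (I1 outputs flow p/I1)
b2 stroke at J3  (only one effort-in slot at J3)
b1 stroke at J2  (J2: bond 2 brought flow, rest push out)
b0 stroke at J1  (GY1: gyrator matches bond 1)
b5 stroke at I2  (closing 1-jn rule on J1)

#0 stroke→J1
#1 stroke→J2
#2 stroke→J3
#3 stroke→I1
#4 stroke→J2
#5 stroke→I2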